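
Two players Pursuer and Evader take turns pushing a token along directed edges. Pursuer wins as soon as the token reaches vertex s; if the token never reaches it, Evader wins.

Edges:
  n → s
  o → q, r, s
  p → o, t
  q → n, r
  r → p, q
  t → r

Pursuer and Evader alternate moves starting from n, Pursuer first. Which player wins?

Track states (vertex, player-to-move).
A0 = {(s,Pursuer), (s,Evader)}
A1: add {(n,Pursuer), (n,Evader), (o,Pursuer)}.
(n,Pursuer) ∈ A1 ⇒ Pursuer forces the target.

Pursuer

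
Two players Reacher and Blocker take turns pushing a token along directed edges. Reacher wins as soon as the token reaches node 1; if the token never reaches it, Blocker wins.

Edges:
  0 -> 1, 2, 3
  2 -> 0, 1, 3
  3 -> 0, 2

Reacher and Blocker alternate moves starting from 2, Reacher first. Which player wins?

Track states (vertex, player-to-move).
A0 = {(1,Reacher), (1,Blocker)}
A1: add {(0,Reacher), (2,Reacher)}.
(2,Reacher) ∈ A1 ⇒ Reacher forces the target.

Reacher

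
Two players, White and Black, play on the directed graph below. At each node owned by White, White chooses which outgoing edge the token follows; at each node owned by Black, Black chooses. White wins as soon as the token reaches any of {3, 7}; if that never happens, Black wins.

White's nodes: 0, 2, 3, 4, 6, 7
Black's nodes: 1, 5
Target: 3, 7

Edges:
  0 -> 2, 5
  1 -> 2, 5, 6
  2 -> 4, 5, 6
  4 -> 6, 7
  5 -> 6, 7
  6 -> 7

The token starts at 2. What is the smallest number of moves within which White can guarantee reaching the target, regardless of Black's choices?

A0 = {3, 7}
A1: add {4, 6} — 4 (White) has 4→7; 6 (White) has 6→7.
A2: add {2, 5} — 2 (White) has 2→4; 5 (Black): all of {6, 7} already in.
2 enters the attractor at level 2, so White can force the target in 2 moves from there.

2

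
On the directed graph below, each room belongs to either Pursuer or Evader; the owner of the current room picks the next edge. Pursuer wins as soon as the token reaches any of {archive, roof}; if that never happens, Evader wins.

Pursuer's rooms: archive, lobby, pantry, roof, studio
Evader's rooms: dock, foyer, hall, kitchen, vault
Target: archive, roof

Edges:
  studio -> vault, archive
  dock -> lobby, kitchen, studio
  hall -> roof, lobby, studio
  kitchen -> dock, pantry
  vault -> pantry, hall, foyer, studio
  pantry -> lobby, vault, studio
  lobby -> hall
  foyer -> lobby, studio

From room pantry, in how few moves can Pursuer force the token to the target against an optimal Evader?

A0 = {archive, roof}
A1: add {studio} — studio (Pursuer) has studio→archive.
A2: add {pantry} — pantry (Pursuer) has pantry→studio.
A3 = A2; e.g. dock (Evader) can still go to lobby. Fixed point.
pantry enters the attractor at level 2, so Pursuer can force the target in 2 moves from there.

2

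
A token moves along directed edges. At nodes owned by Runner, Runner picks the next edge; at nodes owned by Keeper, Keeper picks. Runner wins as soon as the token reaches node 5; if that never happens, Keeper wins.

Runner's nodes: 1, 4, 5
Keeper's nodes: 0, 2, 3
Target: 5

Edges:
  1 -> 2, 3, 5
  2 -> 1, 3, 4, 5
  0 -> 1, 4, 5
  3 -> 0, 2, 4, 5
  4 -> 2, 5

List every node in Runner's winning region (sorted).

A0 = {5}
A1: add {1, 4} — 1 (Runner) has 1→5; 4 (Runner) has 4→5.
A2: add {0} — 0 (Keeper): all of {1, 4, 5} already in.
A3 = A2; e.g. 2 (Keeper) can still go to 3. Fixed point.
Runner's winning region = {0, 1, 4, 5}.

0, 1, 4, 5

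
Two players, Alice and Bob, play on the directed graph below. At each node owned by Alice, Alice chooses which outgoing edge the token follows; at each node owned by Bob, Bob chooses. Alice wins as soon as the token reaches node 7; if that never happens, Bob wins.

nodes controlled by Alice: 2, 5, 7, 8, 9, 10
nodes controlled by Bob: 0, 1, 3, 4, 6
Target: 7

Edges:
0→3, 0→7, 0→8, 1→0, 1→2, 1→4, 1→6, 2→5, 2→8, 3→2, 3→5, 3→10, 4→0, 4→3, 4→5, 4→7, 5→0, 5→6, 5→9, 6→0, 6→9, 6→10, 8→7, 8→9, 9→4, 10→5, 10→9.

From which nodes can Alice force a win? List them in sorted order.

2, 7, 8

A0 = {7}
A1: add {8} — 8 (Alice) has 8→7.
A2: add {2} — 2 (Alice) has 2→8.
A3 = A2; e.g. 0 (Bob) can still go to 3. Fixed point.
Alice's winning region = {2, 7, 8}.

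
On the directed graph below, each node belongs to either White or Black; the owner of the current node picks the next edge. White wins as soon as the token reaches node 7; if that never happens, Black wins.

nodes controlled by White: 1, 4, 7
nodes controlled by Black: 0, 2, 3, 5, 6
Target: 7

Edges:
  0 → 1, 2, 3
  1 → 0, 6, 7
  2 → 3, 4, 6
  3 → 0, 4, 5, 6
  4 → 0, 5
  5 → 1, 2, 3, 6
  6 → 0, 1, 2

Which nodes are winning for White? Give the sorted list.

1, 7

A0 = {7}
A1: add {1} — 1 (White) has 1→7.
A2 = A1; e.g. 0 (Black) can still go to 2. Fixed point.
White's winning region = {1, 7}.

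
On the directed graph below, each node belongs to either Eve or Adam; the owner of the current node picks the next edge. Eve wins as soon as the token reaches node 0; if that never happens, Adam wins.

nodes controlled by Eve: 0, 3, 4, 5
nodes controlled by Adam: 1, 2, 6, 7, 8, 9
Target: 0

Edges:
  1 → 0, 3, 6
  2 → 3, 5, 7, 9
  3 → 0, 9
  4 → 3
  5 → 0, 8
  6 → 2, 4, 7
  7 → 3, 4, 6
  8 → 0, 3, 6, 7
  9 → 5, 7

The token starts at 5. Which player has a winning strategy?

Eve

A0 = {0}
A1: add {3, 5} — 3 (Eve) has 3→0; 5 (Eve) has 5→0.
5 ∈ A1, so Eve can force the target.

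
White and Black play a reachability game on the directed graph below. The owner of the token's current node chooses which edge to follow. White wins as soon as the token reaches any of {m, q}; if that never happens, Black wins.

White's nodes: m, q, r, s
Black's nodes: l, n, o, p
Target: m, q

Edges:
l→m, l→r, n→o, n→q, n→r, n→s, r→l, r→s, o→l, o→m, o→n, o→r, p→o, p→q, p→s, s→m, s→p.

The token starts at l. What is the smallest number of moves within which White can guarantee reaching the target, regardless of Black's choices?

3

A0 = {m, q}
A1: add {s} — s (White) has s→m.
A2: add {r} — r (White) has r→s.
A3: add {l} — l (Black): all of {m, r} already in.
A4 = A3; e.g. n (Black) can still go to o. Fixed point.
l enters the attractor at level 3, so White can force the target in 3 moves from there.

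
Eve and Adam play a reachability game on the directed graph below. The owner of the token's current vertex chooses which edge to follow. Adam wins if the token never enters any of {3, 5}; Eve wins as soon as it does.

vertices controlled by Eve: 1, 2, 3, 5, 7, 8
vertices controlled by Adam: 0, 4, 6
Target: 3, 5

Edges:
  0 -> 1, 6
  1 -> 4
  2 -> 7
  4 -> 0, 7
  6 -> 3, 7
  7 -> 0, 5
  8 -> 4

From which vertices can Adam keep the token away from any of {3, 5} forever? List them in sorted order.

A0 = {3, 5}
A1: add {7} — 7 (Eve) has 7→5.
A2: add {2, 6} — 2 (Eve) has 2→7; 6 (Adam): all of {3, 7} already in.
A3 = A2; e.g. 0 (Adam) can still go to 1. Fixed point.
Eve's attractor = {2, 3, 5, 6, 7}; Adam avoids the target exactly from the complement.

0, 1, 4, 8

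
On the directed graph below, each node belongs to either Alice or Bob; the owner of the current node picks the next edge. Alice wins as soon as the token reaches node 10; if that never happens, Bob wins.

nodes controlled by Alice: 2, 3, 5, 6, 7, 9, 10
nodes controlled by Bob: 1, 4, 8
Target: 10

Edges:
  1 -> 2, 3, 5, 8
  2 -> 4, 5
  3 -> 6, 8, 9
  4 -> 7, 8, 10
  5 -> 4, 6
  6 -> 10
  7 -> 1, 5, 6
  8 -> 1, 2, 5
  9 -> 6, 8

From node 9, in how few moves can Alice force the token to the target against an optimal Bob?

2

A0 = {10}
A1: add {6} — 6 (Alice) has 6→10.
A2: add {3, 5, 7, 9} — 3 (Alice) has 3→6; 5 (Alice) has 5→6; 7 (Alice) has 7→6; 9 (Alice) has 9→6.
9 enters the attractor at level 2, so Alice can force the target in 2 moves from there.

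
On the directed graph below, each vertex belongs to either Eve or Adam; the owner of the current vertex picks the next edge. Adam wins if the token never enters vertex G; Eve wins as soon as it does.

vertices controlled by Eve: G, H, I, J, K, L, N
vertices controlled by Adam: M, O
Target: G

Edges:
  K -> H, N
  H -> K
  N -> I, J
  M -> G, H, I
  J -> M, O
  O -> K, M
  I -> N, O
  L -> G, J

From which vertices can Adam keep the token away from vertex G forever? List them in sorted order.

H, I, J, K, M, N, O

A0 = {G}
A1: add {L} — L (Eve) has L→G.
A2 = A1; e.g. H (Eve) has no edge into A1. Fixed point.
Eve's attractor = {G, L}; Adam avoids the target exactly from the complement.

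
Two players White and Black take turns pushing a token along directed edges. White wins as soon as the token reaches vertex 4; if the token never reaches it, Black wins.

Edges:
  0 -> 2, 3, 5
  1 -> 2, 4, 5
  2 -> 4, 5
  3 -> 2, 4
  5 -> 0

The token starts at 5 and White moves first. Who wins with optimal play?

Track states (vertex, player-to-move).
A0 = {(4,White), (4,Black)}
A1: add {(1,White), (2,White), (3,White)}.
A2: add {(3,Black)}.
A3: add {(0,White)}.
A4: add {(5,Black)}.
A5 = A4; e.g. (0,Black) stays out. (5,White) never enters ⇒ Black avoids the target.

Black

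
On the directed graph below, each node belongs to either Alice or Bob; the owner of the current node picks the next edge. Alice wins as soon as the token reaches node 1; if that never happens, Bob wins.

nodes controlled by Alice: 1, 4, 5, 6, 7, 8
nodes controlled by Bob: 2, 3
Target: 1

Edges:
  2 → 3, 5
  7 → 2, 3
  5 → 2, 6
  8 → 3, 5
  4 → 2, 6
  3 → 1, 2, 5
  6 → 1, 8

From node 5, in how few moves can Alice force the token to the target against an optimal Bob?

A0 = {1}
A1: add {6} — 6 (Alice) has 6→1.
A2: add {4, 5} — 4 (Alice) has 4→6; 5 (Alice) has 5→6.
5 enters the attractor at level 2, so Alice can force the target in 2 moves from there.

2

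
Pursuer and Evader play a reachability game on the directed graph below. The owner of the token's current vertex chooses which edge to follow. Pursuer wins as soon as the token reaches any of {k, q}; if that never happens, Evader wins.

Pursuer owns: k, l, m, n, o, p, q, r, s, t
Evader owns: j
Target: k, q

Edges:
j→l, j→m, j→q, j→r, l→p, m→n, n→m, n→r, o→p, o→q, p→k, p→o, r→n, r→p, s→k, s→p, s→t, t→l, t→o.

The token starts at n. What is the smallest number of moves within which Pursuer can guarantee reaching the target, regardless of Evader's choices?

A0 = {k, q}
A1: add {o, p, s} — o (Pursuer) has o→q; p (Pursuer) has p→k; s (Pursuer) has s→k.
A2: add {l, r, t} — l (Pursuer) has l→p; r (Pursuer) has r→p; t (Pursuer) has t→o.
A3: add {n} — n (Pursuer) has n→r.
n enters the attractor at level 3, so Pursuer can force the target in 3 moves from there.

3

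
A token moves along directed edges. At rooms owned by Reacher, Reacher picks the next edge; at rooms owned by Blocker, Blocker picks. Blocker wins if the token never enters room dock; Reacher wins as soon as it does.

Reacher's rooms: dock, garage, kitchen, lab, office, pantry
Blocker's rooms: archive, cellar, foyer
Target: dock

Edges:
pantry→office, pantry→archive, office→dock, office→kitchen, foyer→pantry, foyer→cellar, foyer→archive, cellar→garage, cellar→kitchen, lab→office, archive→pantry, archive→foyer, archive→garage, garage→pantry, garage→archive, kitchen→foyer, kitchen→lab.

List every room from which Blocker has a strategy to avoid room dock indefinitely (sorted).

archive, foyer

A0 = {dock}
A1: add {office} — office (Reacher) has office→dock.
A2: add {lab, pantry} — pantry (Reacher) has pantry→office; lab (Reacher) has lab→office.
A3: add {garage, kitchen} — garage (Reacher) has garage→pantry; kitchen (Reacher) has kitchen→lab.
A4: add {cellar} — cellar (Blocker): all of {garage, kitchen} already in.
A5 = A4; e.g. foyer (Blocker) can still go to archive. Fixed point.
Reacher's attractor = {cellar, dock, garage, kitchen, lab, office, pantry}; Blocker avoids the target exactly from the complement.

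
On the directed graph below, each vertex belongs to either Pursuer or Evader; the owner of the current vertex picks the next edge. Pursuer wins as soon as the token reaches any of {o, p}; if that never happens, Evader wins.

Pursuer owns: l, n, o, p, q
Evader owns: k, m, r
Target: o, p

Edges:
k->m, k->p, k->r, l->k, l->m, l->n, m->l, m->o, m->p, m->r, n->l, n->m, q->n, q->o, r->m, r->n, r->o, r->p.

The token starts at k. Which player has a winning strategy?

A0 = {o, p}
A1: add {q} — q (Pursuer) has q→o.
A2 = A1; e.g. k (Evader) can still go to m. Fixed point.
k never enters the attractor, so Evader can avoid the target forever.

Evader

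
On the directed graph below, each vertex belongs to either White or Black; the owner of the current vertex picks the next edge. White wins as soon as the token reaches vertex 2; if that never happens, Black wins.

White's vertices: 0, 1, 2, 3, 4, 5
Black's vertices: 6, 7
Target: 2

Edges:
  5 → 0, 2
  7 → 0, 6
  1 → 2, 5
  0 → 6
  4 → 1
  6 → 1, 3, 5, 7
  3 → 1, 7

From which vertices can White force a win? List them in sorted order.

A0 = {2}
A1: add {1, 5} — 1 (White) has 1→2; 5 (White) has 5→2.
A2: add {3, 4} — 3 (White) has 3→1; 4 (White) has 4→1.
A3 = A2; e.g. 0 (White) has no edge into A2. Fixed point.
White's winning region = {1, 2, 3, 4, 5}.

1, 2, 3, 4, 5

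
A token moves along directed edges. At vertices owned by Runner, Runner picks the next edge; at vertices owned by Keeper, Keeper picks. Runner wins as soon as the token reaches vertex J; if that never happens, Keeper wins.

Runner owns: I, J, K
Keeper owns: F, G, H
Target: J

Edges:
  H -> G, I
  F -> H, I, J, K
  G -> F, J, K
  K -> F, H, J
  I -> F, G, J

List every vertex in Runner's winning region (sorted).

A0 = {J}
A1: add {I, K} — I (Runner) has I→J; K (Runner) has K→J.
A2 = A1; e.g. F (Keeper) can still go to H. Fixed point.
Runner's winning region = {I, J, K}.

I, J, K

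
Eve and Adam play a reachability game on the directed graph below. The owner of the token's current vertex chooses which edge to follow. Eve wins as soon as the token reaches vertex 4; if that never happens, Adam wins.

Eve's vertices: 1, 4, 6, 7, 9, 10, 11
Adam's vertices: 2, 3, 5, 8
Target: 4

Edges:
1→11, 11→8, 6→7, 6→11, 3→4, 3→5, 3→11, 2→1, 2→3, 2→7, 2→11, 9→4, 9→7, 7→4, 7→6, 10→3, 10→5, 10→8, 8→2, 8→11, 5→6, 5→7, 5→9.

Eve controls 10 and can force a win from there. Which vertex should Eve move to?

5

A0 = {4}
A1: add {7, 9} — 7 (Eve) has 7→4; 9 (Eve) has 9→4.
A2: add {6} — 6 (Eve) has 6→7.
A3: add {5} — 5 (Adam): all of {6, 7, 9} already in.
A4: add {10} — 10 (Eve) has 10→5.
A5 = A4; e.g. 1 (Eve) has no edge into A4. Fixed point.
From 10, successor 5 is in the attractor (rank 3); the other successors 3, 8 are not.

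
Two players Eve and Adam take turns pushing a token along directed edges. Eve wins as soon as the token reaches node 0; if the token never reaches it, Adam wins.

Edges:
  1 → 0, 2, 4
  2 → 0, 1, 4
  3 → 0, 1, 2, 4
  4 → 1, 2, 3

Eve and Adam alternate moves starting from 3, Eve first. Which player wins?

Track states (vertex, player-to-move).
A0 = {(0,Eve), (0,Adam)}
A1: add {(1,Eve), (2,Eve), (3,Eve)}.
(3,Eve) ∈ A1 ⇒ Eve forces the target.

Eve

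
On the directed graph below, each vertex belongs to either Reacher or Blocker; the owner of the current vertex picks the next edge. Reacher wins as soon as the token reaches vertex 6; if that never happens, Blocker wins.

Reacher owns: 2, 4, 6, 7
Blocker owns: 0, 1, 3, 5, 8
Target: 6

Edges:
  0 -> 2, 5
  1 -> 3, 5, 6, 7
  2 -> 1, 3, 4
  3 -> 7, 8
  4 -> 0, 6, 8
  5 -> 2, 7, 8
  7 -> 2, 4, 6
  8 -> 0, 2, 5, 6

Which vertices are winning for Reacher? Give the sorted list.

2, 4, 6, 7

A0 = {6}
A1: add {4, 7} — 4 (Reacher) has 4→6; 7 (Reacher) has 7→6.
A2: add {2} — 2 (Reacher) has 2→4.
A3 = A2; e.g. 0 (Blocker) can still go to 5. Fixed point.
Reacher's winning region = {2, 4, 6, 7}.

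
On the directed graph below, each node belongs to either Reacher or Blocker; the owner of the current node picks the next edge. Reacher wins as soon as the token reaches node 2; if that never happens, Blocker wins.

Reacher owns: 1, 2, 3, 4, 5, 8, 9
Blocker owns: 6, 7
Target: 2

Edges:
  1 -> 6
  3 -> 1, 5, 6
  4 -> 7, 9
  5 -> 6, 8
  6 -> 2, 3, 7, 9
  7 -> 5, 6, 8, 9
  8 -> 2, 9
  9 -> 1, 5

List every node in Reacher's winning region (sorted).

2, 3, 4, 5, 8, 9

A0 = {2}
A1: add {8} — 8 (Reacher) has 8→2.
A2: add {5} — 5 (Reacher) has 5→8.
A3: add {3, 9} — 3 (Reacher) has 3→5; 9 (Reacher) has 9→5.
A4: add {4} — 4 (Reacher) has 4→9.
A5 = A4; e.g. 1 (Reacher) has no edge into A4. Fixed point.
Reacher's winning region = {2, 3, 4, 5, 8, 9}.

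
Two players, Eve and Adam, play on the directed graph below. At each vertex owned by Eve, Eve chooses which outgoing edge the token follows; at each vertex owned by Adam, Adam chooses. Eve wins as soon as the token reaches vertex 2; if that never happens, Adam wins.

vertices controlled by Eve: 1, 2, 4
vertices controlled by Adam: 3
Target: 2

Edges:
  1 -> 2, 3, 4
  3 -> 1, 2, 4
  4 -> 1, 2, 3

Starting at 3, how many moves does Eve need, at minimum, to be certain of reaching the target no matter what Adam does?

2

A0 = {2}
A1: add {1, 4} — 1 (Eve) has 1→2; 4 (Eve) has 4→2.
A2: add {3} — 3 (Adam): all of {1, 2, 4} already in.
A2 = all vertices. Fixed point.
3 enters the attractor at level 2, so Eve can force the target in 2 moves from there.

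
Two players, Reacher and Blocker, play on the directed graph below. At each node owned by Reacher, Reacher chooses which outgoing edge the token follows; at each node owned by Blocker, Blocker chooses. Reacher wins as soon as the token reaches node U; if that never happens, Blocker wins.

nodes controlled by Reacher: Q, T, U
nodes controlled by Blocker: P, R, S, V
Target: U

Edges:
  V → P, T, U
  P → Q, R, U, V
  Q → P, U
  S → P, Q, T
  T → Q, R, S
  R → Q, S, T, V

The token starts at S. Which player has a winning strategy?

Blocker

A0 = {U}
A1: add {Q} — Q (Reacher) has Q→U.
A2: add {T} — T (Reacher) has T→Q.
A3 = A2; e.g. P (Blocker) can still go to R. Fixed point.
S never enters the attractor, so Blocker can avoid the target forever.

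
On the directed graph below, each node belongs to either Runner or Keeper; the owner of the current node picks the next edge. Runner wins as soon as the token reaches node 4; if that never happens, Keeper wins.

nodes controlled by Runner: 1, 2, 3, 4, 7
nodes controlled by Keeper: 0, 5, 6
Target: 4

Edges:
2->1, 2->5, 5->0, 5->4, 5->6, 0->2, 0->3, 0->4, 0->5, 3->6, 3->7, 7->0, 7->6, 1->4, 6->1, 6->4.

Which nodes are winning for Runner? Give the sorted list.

A0 = {4}
A1: add {1} — 1 (Runner) has 1→4.
A2: add {2, 6} — 2 (Runner) has 2→1; 6 (Keeper): all of {1, 4} already in.
A3: add {3, 7} — 3 (Runner) has 3→6; 7 (Runner) has 7→6.
A4 = A3; e.g. 0 (Keeper) can still go to 5. Fixed point.
Runner's winning region = {1, 2, 3, 4, 6, 7}.

1, 2, 3, 4, 6, 7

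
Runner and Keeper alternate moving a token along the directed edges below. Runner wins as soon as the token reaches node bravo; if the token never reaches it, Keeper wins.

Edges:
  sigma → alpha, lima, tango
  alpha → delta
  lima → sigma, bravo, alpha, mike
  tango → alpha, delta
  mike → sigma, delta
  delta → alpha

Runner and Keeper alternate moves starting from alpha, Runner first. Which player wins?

Keeper

Track states (vertex, player-to-move).
A0 = {(bravo,Runner), (bravo,Keeper)}
A1: add {(lima,Runner)}.
A2 = A1; e.g. (sigma,Runner) stays out. (alpha,Runner) never enters ⇒ Keeper avoids the target.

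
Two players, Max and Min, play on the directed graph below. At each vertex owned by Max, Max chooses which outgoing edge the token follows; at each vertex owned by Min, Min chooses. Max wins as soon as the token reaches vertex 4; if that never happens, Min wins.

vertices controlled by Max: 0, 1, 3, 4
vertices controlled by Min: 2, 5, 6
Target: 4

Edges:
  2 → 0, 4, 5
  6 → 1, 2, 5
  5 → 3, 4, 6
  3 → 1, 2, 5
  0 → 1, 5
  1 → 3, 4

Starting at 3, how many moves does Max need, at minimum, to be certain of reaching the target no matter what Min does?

2

A0 = {4}
A1: add {1} — 1 (Max) has 1→4.
A2: add {0, 3} — 0 (Max) has 0→1; 3 (Max) has 3→1.
A3 = A2; e.g. 2 (Min) can still go to 5. Fixed point.
3 enters the attractor at level 2, so Max can force the target in 2 moves from there.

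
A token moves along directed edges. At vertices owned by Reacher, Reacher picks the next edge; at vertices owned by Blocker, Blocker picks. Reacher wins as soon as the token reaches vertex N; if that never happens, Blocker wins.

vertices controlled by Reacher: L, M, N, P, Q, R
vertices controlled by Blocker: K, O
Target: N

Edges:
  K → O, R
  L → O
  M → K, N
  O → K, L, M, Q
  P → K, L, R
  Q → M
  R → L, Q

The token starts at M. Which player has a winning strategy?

Reacher

A0 = {N}
A1: add {M} — M (Reacher) has M→N.
M ∈ A1, so Reacher can force the target.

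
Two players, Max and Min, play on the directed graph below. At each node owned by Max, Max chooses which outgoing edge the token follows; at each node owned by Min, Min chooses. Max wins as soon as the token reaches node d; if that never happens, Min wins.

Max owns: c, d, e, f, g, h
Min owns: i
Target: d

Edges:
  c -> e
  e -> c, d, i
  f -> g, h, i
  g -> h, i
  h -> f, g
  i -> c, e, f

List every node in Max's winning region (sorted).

A0 = {d}
A1: add {e} — e (Max) has e→d.
A2: add {c} — c (Max) has c→e.
A3 = A2; e.g. f (Max) has no edge into A2. Fixed point.
Max's winning region = {c, d, e}.

c, d, e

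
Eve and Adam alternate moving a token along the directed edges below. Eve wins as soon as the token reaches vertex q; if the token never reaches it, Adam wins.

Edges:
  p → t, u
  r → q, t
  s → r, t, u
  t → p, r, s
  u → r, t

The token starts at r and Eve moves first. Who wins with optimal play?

Eve

Track states (vertex, player-to-move).
A0 = {(q,Eve), (q,Adam)}
A1: add {(r,Eve)}.
(r,Eve) ∈ A1 ⇒ Eve forces the target.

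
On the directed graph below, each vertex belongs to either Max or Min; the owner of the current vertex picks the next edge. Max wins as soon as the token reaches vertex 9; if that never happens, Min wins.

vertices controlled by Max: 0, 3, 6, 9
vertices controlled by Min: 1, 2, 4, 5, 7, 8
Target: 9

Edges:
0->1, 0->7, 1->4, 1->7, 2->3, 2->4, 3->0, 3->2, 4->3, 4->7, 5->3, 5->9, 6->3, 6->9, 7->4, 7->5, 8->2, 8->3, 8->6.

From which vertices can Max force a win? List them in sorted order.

A0 = {9}
A1: add {6} — 6 (Max) has 6→9.
A2 = A1; e.g. 0 (Max) has no edge into A1. Fixed point.
Max's winning region = {6, 9}.

6, 9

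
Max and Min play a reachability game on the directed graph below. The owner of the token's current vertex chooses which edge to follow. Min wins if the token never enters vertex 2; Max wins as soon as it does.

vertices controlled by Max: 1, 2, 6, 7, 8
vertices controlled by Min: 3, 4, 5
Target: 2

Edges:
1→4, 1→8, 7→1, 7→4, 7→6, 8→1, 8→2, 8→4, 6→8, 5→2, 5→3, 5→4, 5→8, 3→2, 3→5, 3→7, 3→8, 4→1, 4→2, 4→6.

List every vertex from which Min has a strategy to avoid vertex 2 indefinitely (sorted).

A0 = {2}
A1: add {8} — 8 (Max) has 8→2.
A2: add {1, 6} — 1 (Max) has 1→8; 6 (Max) has 6→8.
A3: add {4, 7} — 4 (Min): all of {1, 2, 6} already in; 7 (Max) has 7→1.
A4 = A3; e.g. 3 (Min) can still go to 5. Fixed point.
Max's attractor = {1, 2, 4, 6, 7, 8}; Min avoids the target exactly from the complement.

3, 5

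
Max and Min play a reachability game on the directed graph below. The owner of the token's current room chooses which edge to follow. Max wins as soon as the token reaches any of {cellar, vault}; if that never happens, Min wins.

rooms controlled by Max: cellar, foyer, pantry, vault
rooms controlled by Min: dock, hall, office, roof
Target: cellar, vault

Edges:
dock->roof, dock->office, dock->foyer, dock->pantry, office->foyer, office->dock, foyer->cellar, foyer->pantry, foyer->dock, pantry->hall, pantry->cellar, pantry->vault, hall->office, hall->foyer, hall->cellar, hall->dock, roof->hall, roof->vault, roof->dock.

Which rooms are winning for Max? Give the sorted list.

A0 = {cellar, vault}
A1: add {foyer, pantry} — foyer (Max) has foyer→cellar; pantry (Max) has pantry→cellar.
A2 = A1; e.g. roof (Min) can still go to hall. Fixed point.
Max's winning region = {cellar, foyer, pantry, vault}.

cellar, foyer, pantry, vault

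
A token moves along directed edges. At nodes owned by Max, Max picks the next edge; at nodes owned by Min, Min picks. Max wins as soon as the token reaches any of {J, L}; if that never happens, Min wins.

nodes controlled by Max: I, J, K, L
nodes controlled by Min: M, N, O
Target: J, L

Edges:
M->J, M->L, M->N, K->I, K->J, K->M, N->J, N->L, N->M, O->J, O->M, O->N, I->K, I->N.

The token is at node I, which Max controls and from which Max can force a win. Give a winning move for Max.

K

A0 = {J, L}
A1: add {K} — K (Max) has K→J.
A2: add {I} — I (Max) has I→K.
A3 = A2; e.g. M (Min) can still go to N. Fixed point.
From I, successor K is in the attractor (rank 1); the other successor N is not.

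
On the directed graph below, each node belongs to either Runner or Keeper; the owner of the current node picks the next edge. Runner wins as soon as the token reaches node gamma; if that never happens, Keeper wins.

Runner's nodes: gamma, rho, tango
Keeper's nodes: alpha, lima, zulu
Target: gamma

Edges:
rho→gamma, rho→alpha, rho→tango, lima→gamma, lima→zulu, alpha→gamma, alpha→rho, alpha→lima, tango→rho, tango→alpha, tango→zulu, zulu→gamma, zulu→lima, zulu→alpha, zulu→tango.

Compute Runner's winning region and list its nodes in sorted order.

gamma, rho, tango

A0 = {gamma}
A1: add {rho} — rho (Runner) has rho→gamma.
A2: add {tango} — tango (Runner) has tango→rho.
A3 = A2; e.g. lima (Keeper) can still go to zulu. Fixed point.
Runner's winning region = {gamma, rho, tango}.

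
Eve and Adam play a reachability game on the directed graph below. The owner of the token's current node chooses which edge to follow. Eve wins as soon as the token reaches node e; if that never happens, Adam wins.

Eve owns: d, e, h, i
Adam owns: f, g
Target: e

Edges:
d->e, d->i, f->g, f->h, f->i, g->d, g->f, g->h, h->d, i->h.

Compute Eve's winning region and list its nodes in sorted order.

A0 = {e}
A1: add {d} — d (Eve) has d→e.
A2: add {h} — h (Eve) has h→d.
A3: add {i} — i (Eve) has i→h.
A4 = A3; e.g. f (Adam) can still go to g. Fixed point.
Eve's winning region = {d, e, h, i}.

d, e, h, i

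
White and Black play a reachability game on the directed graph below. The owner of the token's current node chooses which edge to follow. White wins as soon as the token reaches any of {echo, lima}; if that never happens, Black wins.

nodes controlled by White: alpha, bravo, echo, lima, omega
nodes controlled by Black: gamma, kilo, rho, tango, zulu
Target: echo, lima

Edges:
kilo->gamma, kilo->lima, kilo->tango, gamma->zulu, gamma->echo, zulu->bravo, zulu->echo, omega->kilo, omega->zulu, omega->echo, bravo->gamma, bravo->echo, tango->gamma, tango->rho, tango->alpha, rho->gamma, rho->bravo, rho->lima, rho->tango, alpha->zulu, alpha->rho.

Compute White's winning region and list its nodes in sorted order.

alpha, bravo, echo, gamma, lima, omega, zulu

A0 = {echo, lima}
A1: add {bravo, omega} — omega (White) has omega→echo; bravo (White) has bravo→echo.
A2: add {zulu} — zulu (Black): all of {bravo, echo} already in.
A3: add {alpha, gamma} — gamma (Black): all of {zulu, echo} already in; alpha (White) has alpha→zulu.
A4 = A3; e.g. kilo (Black) can still go to tango. Fixed point.
White's winning region = {alpha, bravo, echo, gamma, lima, omega, zulu}.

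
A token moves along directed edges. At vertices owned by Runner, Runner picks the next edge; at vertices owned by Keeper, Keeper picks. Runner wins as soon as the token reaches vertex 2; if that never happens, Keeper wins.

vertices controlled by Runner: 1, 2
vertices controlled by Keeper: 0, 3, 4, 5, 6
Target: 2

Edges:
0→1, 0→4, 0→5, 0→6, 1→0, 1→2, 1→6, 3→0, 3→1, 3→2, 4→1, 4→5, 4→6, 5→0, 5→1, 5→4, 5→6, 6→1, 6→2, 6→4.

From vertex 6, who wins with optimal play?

A0 = {2}
A1: add {1} — 1 (Runner) has 1→2.
A2 = A1; e.g. 0 (Keeper) can still go to 4. Fixed point.
6 never enters the attractor, so Keeper can avoid the target forever.

Keeper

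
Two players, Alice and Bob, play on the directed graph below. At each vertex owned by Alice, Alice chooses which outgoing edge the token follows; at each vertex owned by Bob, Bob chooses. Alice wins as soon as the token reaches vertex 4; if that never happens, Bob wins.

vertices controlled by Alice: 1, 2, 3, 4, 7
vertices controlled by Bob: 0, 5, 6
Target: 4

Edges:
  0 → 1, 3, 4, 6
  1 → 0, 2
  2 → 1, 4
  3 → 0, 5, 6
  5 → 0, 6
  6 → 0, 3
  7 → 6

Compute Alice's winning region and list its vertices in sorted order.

A0 = {4}
A1: add {2} — 2 (Alice) has 2→4.
A2: add {1} — 1 (Alice) has 1→2.
A3 = A2; e.g. 0 (Bob) can still go to 3. Fixed point.
Alice's winning region = {1, 2, 4}.

1, 2, 4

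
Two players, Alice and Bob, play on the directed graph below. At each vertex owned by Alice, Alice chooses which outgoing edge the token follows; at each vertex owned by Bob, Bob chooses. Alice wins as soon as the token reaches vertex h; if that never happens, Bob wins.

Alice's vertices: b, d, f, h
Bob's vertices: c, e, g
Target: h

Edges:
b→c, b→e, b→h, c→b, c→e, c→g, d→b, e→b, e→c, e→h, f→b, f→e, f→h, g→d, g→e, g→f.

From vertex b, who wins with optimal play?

A0 = {h}
A1: add {b, f} — b (Alice) has b→h; f (Alice) has f→h.
b ∈ A1, so Alice can force the target.

Alice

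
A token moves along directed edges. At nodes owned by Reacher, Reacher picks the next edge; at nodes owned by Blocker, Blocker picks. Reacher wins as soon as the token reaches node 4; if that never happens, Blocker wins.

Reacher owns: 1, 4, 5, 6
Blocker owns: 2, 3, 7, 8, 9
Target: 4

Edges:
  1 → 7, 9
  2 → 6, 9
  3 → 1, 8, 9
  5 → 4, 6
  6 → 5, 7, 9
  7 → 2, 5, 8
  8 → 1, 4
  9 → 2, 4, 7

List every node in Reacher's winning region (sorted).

A0 = {4}
A1: add {5} — 5 (Reacher) has 5→4.
A2: add {6} — 6 (Reacher) has 6→5.
A3 = A2; e.g. 1 (Reacher) has no edge into A2. Fixed point.
Reacher's winning region = {4, 5, 6}.

4, 5, 6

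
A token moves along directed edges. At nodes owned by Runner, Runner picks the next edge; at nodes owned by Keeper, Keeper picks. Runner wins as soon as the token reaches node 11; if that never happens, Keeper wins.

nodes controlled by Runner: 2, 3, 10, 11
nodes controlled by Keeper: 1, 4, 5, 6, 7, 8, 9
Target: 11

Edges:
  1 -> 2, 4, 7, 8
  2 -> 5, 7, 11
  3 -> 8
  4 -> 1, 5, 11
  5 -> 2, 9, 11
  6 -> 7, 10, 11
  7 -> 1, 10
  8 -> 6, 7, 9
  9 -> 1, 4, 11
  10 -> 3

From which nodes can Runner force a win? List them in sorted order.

2, 11

A0 = {11}
A1: add {2} — 2 (Runner) has 2→11.
A2 = A1; e.g. 1 (Keeper) can still go to 4. Fixed point.
Runner's winning region = {2, 11}.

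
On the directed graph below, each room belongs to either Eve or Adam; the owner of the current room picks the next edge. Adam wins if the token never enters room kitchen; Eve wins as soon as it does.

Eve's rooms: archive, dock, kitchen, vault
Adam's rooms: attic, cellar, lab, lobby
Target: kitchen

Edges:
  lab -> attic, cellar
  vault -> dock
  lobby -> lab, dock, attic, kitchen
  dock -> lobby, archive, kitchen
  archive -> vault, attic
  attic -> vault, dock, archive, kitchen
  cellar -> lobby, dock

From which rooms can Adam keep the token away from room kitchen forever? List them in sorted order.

cellar, lab, lobby

A0 = {kitchen}
A1: add {dock} — dock (Eve) has dock→kitchen.
A2: add {vault} — vault (Eve) has vault→dock.
A3: add {archive} — archive (Eve) has archive→vault.
A4: add {attic} — attic (Adam): all of {vault, dock, archive, kitchen} already in.
A5 = A4; e.g. lab (Adam) can still go to cellar. Fixed point.
Eve's attractor = {archive, attic, dock, kitchen, vault}; Adam avoids the target exactly from the complement.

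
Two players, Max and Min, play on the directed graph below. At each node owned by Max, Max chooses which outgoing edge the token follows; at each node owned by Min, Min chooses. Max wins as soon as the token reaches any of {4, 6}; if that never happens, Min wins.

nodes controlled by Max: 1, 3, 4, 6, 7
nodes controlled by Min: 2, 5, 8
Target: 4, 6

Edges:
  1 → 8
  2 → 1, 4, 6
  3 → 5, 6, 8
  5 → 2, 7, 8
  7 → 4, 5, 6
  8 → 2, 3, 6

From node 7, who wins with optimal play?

Max

A0 = {4, 6}
A1: add {3, 7} — 3 (Max) has 3→6; 7 (Max) has 7→4.
A2 = A1; e.g. 1 (Max) has no edge into A1. Fixed point.
7 ∈ A1, so Max can force the target.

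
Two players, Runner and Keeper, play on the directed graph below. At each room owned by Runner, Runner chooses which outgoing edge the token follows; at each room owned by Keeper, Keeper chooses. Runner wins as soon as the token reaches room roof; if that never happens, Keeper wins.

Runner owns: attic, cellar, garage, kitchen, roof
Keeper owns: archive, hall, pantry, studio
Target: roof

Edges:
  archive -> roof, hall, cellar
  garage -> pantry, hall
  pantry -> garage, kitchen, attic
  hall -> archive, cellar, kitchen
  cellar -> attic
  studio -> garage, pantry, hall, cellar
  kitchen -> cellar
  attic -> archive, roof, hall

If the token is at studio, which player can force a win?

A0 = {roof}
A1: add {attic} — attic (Runner) has attic→roof.
A2: add {cellar} — cellar (Runner) has cellar→attic.
A3: add {kitchen} — kitchen (Runner) has kitchen→cellar.
A4 = A3; e.g. archive (Keeper) can still go to hall. Fixed point.
studio never enters the attractor, so Keeper can avoid the target forever.

Keeper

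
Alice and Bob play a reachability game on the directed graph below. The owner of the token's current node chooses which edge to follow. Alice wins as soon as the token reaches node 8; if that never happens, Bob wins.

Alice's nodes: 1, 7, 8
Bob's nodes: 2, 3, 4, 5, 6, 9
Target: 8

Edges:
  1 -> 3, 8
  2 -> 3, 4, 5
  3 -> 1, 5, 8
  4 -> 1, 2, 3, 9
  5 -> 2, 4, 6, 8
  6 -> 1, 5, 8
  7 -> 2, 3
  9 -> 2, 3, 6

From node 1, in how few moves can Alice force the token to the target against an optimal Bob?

1

A0 = {8}
A1: add {1} — 1 (Alice) has 1→8.
A2 = A1; e.g. 2 (Bob) can still go to 3. Fixed point.
1 enters the attractor at level 1, so Alice can force the target in 1 move from there.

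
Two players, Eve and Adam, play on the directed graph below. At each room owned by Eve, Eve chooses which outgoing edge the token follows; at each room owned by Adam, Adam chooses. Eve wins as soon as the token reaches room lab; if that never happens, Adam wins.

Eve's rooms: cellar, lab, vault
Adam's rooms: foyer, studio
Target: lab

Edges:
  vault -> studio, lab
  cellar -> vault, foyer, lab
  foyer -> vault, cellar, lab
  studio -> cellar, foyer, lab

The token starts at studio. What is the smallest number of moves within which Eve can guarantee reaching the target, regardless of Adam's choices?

A0 = {lab}
A1: add {cellar, vault} — vault (Eve) has vault→lab; cellar (Eve) has cellar→lab.
A2: add {foyer} — foyer (Adam): all of {vault, cellar, lab} already in.
A3: add {studio} — studio (Adam): all of {cellar, foyer, lab} already in.
A3 = all vertices. Fixed point.
studio enters the attractor at level 3, so Eve can force the target in 3 moves from there.

3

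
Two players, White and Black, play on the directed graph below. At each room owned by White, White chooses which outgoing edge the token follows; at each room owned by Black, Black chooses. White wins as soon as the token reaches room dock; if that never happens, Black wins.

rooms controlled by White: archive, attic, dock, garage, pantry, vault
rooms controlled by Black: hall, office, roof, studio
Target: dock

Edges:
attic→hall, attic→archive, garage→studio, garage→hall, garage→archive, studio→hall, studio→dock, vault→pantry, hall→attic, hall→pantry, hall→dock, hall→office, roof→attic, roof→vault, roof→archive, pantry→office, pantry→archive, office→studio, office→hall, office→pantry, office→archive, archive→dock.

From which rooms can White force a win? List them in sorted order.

A0 = {dock}
A1: add {archive} — archive (White) has archive→dock.
A2: add {attic, garage, pantry} — attic (White) has attic→archive; garage (White) has garage→archive; pantry (White) has pantry→archive.
A3: add {vault} — vault (White) has vault→pantry.
A4: add {roof} — roof (Black): all of {attic, vault, archive} already in.
A5 = A4; e.g. studio (Black) can still go to hall. Fixed point.
White's winning region = {archive, attic, dock, garage, pantry, roof, vault}.

archive, attic, dock, garage, pantry, roof, vault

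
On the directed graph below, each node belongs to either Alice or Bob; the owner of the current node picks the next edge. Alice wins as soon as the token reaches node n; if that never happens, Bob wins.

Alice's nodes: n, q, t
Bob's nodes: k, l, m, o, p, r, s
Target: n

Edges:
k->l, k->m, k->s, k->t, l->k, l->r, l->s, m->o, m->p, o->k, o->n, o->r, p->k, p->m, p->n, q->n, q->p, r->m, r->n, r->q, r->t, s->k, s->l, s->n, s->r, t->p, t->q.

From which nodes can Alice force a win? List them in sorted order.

n, q, t

A0 = {n}
A1: add {q} — q (Alice) has q→n.
A2: add {t} — t (Alice) has t→q.
A3 = A2; e.g. k (Bob) can still go to l. Fixed point.
Alice's winning region = {n, q, t}.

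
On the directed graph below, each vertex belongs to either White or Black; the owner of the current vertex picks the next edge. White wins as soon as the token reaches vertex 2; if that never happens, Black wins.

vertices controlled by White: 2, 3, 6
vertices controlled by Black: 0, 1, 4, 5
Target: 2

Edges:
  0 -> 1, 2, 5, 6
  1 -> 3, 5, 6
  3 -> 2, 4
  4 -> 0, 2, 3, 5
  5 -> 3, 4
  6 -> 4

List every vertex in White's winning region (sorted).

A0 = {2}
A1: add {3} — 3 (White) has 3→2.
A2 = A1; e.g. 0 (Black) can still go to 1. Fixed point.
White's winning region = {2, 3}.

2, 3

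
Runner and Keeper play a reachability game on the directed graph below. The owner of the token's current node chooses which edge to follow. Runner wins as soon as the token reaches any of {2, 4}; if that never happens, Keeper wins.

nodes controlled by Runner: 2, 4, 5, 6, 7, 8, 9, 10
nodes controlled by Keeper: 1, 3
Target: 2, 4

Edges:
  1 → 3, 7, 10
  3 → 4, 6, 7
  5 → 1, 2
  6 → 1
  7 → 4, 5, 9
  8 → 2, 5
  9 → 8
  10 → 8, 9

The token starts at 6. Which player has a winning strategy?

A0 = {2, 4}
A1: add {5, 7, 8} — 5 (Runner) has 5→2; 7 (Runner) has 7→4; 8 (Runner) has 8→2.
A2: add {9, 10} — 9 (Runner) has 9→8; 10 (Runner) has 10→8.
A3 = A2; e.g. 1 (Keeper) can still go to 3. Fixed point.
6 never enters the attractor, so Keeper can avoid the target forever.

Keeper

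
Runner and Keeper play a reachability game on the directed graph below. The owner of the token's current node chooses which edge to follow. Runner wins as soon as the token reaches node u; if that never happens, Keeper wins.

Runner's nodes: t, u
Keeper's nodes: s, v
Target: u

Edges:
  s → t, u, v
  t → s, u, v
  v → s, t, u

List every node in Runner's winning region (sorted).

A0 = {u}
A1: add {t} — t (Runner) has t→u.
A2 = A1; e.g. s (Keeper) can still go to v. Fixed point.
Runner's winning region = {t, u}.

t, u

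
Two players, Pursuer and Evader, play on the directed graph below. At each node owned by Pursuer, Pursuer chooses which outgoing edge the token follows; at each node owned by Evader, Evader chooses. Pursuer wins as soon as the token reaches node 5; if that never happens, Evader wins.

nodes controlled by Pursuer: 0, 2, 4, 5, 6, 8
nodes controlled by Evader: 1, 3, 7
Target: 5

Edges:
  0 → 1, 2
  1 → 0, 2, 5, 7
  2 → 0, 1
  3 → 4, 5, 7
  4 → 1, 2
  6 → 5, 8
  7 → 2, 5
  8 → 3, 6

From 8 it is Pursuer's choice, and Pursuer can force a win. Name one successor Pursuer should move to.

A0 = {5}
A1: add {6} — 6 (Pursuer) has 6→5.
A2: add {8} — 8 (Pursuer) has 8→6.
A3 = A2; e.g. 0 (Pursuer) has no edge into A2. Fixed point.
From 8, successor 6 is in the attractor (rank 1); the other successor 3 is not.

6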